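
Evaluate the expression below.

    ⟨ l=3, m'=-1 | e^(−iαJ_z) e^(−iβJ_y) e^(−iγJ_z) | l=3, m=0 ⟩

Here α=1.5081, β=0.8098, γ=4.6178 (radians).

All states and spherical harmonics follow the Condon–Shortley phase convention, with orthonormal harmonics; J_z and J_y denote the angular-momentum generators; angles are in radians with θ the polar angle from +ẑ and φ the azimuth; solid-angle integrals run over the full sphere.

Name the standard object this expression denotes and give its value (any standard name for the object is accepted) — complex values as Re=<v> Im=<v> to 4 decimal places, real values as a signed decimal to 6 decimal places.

Wigner D-matrix element, Re=0.0271 Im=0.4313

This is a Wigner D-matrix element — the rotation-matrix element ⟨l m'| R(α,β,γ) |l m⟩ in the angular-momentum basis.
D^3_{-1,0}(1.5081,0.8098,4.6178) = e^{-i·-1·1.5081}·d^3_{-1,0}(0.8098)·e^{-i·0·4.6178}. Compute d first:
With c≡cos(β/2)=0.919142 and s≡sin(β/2)=0.393927, N=[2·24·6·6]^{1/2}=41.569219
Admissible k: 1..3 (factorial args all ≥0)
  k=1: (−1)^0·41.5692/(12)·0.9191^5·0.3939^1 = +0.895197
  k=2: (−1)^1·41.5692/(4)·0.9191^3·0.3939^3 = -0.493294
  k=3: (−1)^2·41.5692/(12)·0.9191^1·0.3939^5 = +0.030203
d^3_{-1,0}(0.8098) = +0.895197 -0.493294 +0.030203 = +0.432106
Phases: e^{-i·(-1)·1.5081}=+0.062655+0.998035i, e^{-i·(0)·4.6178}=+1.000000+0.000000i ⇒ D=+0.027074+0.431257i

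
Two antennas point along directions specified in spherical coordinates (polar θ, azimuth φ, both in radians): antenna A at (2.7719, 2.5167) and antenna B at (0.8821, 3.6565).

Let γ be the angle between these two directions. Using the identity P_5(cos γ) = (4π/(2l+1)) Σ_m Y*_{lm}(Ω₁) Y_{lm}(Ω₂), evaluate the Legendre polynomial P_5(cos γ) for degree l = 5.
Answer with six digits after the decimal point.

Summing Y*_{l m}(θ₁,φ₁)·Y_{l m}(θ₂,φ₂) over m ∈ [−5, 5]; prefactor 4π/(2·5+1) = 1.142397:
  m=-5: Y*=0.00286 + 0.00005j  Y=0.10740 + 0.06840j  product 0.00030 + 0.00020j
  m=-4: Y*=0.01868 + 0.01397j  Y=-0.15565 - 0.29263j  product 0.00118 - 0.00764j
  m=-3: Y*=0.03333 + 0.10628j  Y=-0.01094 + 0.41940j  product -0.04494 + 0.01282j
  m=-2: Y*=-0.10470 + 0.31488j  Y=0.07000 - 0.11651j  product 0.02936 + 0.03424j
  m=-1: Y*=-0.44135 + 0.31835j  Y=0.26445 - 0.14963j  product -0.06908 + 0.15023j
  m=+0: Y*=-0.19221 + 0.00000j  Y=-0.22264 + 0.00000j  product 0.04279 + 0.00000j
  m=+1: Y*=0.44135 + 0.31835j  Y=-0.26445 - 0.14963j  product -0.06908 - 0.15023j
  m=+2: Y*=-0.10470 - 0.31488j  Y=0.07000 + 0.11651j  product 0.02936 - 0.03424j
  m=+3: Y*=-0.03333 + 0.10628j  Y=0.01094 + 0.41940j  product -0.04494 - 0.01282j
  m=+4: Y*=0.01868 - 0.01397j  Y=-0.15565 + 0.29263j  product 0.00118 + 0.00764j
  m=+5: Y*=-0.00286 + 0.00005j  Y=-0.10740 + 0.06840j  product 0.00030 - 0.00020j
Σ over m = -0.12356 + 0.00000j; ×(4π/11) → -0.14115 + 0.00000j. Real part: -0.141153

-0.141153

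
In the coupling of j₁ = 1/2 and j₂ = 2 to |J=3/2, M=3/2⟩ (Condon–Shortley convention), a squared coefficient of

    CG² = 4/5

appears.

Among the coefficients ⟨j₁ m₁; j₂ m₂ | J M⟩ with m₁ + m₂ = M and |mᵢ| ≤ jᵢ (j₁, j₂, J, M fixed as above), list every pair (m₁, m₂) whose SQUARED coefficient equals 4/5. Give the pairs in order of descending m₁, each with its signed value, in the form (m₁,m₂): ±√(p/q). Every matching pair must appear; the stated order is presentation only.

(-1/2,2): −√(4/5)

Admissible pairs with m₁+m₂ = M = 3/2: (-1/2,2), (1/2,1)
  (m₁,m₂)=(1/2,1): CG² = 1/5, CG = +√(1/5)
  (m₁,m₂)=(-1/2,2): CG² = 4/5, CG = −√(4/5)   ← matches the target
Pairs with CG² = 4/5: (-1/2,2): −√(4/5)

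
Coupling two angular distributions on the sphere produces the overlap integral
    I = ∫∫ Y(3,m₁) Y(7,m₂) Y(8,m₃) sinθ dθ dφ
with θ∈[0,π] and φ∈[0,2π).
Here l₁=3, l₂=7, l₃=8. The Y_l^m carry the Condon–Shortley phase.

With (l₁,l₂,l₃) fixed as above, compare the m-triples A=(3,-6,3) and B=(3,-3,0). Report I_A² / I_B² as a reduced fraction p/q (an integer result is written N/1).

Same 3,7,8: normalisation and zero-m 3j drop out of the ratio.
A: Δ: 2! 4! 12! / 19! → 1/5290740; sum: t=0:+1/1916006400 = 1/1916006400; 3j²(3 7 8; 3 -6 3) = Δ·Π!·Σ² = 5/4522  (sign -1)
B: Δ: 2! 4! 12! / 19! → 1/5290740; sum: t=0:+1/46448640 = 1/46448640; 3j²(3 7 8; 3 -3 0) = Δ·Π!·Σ² = 75/8398  (sign +1)
I_A²/I_B² = (5/4522)/(75/8398) = 13/105

13/105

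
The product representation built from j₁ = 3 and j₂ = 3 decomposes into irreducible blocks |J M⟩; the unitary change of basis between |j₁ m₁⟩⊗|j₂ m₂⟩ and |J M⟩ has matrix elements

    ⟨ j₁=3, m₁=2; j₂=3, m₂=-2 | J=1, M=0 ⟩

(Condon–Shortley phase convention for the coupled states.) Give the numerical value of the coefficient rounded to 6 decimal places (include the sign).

triangle: 5!×1!×1!/8! = 120/40320
(j±m)!: 5!×1!×1!×5!×1!×1! = 14400
prefactor² = (2J+1)×Δ×N² = 900/7
  k=0: +1/(0!×5!×1!×1!×0!×0!) = 1/120
  k=1: −1/(1!×4!×0!×0!×1!×1!) = -1/24
Σ = -1/30  ⇒  CG² = 900/7×(-1/30)² = 1/7
CG = −√(1/7) = -0.377964

-0.377964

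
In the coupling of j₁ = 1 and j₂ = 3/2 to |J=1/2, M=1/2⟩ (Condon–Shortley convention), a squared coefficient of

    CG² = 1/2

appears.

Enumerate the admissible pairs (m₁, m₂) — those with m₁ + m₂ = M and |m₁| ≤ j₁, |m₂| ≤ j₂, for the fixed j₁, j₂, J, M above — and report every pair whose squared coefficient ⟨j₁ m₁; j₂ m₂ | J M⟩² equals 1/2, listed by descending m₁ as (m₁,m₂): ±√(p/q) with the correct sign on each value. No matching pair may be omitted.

(-1,3/2): +√(1/2)

Admissible pairs with m₁+m₂ = M = 1/2: (-1,3/2), (0,1/2), (1,-1/2)
  (m₁,m₂)=(1,-1/2): CG² = 1/6, CG = +√(1/6)
  (m₁,m₂)=(0,1/2): CG² = 1/3, CG = −√(1/3)
  (m₁,m₂)=(-1,3/2): CG² = 1/2, CG = +√(1/2)   ← matches the target
Pairs with CG² = 1/2: (-1,3/2): +√(1/2)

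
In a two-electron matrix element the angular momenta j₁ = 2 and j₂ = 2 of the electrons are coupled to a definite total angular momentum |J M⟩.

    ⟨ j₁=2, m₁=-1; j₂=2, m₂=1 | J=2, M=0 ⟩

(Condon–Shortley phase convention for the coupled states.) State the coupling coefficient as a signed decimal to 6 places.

+√(1/14) ≈ +0.267261

j₁+j₂−J=2  J+j₁−j₂=2  J−j₁+j₂=2  j₁+j₂+J+1=7
(j₁±m₁, j₂±m₂, J±M) = (1,3,3,1,2,2)
P² = 8/7
sum k=1..2:
  [1] −1/4 = -1/4
  [2] +1/2 = 1/2
S = 1/4
C² = P²·S² = 1/14 ; C = +0.267261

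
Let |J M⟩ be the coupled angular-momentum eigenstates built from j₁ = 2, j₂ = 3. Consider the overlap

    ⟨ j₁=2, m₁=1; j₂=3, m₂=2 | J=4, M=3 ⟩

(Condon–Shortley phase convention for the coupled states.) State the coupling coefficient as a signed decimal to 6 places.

-0.223607  (= −√(1/20))

√[9·1!3!5!/10! · 3!1!5!1!7!1!] = √(6480)
  +(−1)^0/∏(0,1,1,5,2,0)! = 1/240  (running 1/240)
  +(−1)^1/∏(1,0,0,4,3,1)! = -1/144  (running -1/360)
⟨..|..⟩ = √(6480)·(-1/360) = -0.223607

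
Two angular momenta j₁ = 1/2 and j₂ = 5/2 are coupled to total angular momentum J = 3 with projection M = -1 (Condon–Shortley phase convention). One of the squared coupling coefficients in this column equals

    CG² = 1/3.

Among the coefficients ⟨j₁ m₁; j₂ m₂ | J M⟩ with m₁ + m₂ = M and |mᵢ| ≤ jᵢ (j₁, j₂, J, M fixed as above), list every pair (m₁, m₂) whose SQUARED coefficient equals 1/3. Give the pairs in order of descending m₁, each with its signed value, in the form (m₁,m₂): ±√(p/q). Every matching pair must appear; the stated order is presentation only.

Admissible pairs with m₁+m₂ = M = -1: (-1/2,-1/2), (1/2,-3/2)
  (m₁,m₂)=(1/2,-3/2): CG² = 1/3, CG = +√(1/3)   ← matches the target
  (m₁,m₂)=(-1/2,-1/2): CG² = 2/3, CG = +√(2/3)
Pairs with CG² = 1/3: (1/2,-3/2): +√(1/3)

(1/2,-3/2): +√(1/3)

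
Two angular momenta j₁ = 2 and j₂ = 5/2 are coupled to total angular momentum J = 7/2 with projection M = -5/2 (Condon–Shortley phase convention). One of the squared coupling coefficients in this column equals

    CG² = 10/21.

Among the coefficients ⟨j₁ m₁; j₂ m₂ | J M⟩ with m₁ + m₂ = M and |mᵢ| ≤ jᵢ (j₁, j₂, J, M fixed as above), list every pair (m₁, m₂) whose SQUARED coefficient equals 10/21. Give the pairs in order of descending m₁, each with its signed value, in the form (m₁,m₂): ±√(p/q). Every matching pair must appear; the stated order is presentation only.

Admissible pairs with m₁+m₂ = M = -5/2: (-2,-1/2), (-1,-3/2), (0,-5/2)
  (m₁,m₂)=(0,-5/2): CG² = 10/21, CG = +√(10/21)   ← matches the target
  (m₁,m₂)=(-1,-3/2): CG² = 1/63, CG = +√(1/63)
  (m₁,m₂)=(-2,-1/2): CG² = 32/63, CG = −√(32/63)
Pairs with CG² = 10/21: (0,-5/2): +√(10/21)

(0,-5/2): +√(10/21)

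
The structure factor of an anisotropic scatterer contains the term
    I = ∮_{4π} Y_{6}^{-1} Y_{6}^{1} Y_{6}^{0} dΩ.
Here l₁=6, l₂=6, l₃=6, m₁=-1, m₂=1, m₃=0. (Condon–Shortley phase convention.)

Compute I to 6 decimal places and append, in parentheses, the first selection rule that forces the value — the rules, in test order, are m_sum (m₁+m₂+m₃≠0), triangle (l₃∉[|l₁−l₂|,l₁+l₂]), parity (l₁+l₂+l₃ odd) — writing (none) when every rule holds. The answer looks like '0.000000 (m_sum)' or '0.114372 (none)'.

-0.057253 (none)

m-sum 0 ✓  L=18 even ✓  0≤6≤12 ✓
Π(2lᵢ+1) = 13×13×13 = 2197
triangle coeff Δ(6,6,6) = 1/325909584
Σ_t [0,6]: t=0:+1/373248000 t=1:−1/1728000 t=2:+1/110592 t=3:−1/46656 t=4:+1/110592 t=5:−1/1728000 t=6:+1/373248000 = -7/1555200
(3j)²=400/46189 [(6 6 6; 0 0 0)], sign=-1
Σ_t [1,6]: t=1:−1/62208000 t=2:+1/691200 t=3:−1/82944 t=4:+1/62208 t=5:−1/276480 t=6:+1/10368000 = 1/518400
(3j)²=100/46189 [(6 6 6; -1 1 0)], sign=+1
⇒ 4πI² = 520000/12623809
I = (-1)√(520000/12623809/(4π)) = -0.05725343
No selection rule forces the value: the integral is nonzero (none).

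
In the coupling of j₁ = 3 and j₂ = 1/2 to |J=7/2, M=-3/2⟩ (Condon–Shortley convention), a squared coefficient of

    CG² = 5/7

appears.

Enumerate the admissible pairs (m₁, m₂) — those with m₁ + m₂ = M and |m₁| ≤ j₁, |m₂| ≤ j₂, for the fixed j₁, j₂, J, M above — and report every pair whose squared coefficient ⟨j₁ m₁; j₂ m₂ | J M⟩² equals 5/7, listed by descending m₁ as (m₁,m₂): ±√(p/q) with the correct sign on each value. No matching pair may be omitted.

Admissible pairs with m₁+m₂ = M = -3/2: (-2,1/2), (-1,-1/2)
  (m₁,m₂)=(-1,-1/2): CG² = 5/7, CG = +√(5/7)   ← matches the target
  (m₁,m₂)=(-2,1/2): CG² = 2/7, CG = +√(2/7)
Pairs with CG² = 5/7: (-1,-1/2): +√(5/7)

(-1,-1/2): +√(5/7)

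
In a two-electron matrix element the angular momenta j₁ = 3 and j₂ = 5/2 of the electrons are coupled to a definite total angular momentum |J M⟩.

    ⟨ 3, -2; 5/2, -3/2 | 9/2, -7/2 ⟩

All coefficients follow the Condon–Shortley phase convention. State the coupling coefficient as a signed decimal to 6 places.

−√(1/99) = -0.100504

triangle: 1!×5!×4!/11! = 2880/39916800
(j±m)!: 1!×5!×1!×4!×1!×8! = 116121600
prefactor² = (2J+1)×Δ×N² = 921600/11
  k=0: +1/(0!×1!×5!×1!×0!×3!) = 1/720
  k=1: −1/(1!×0!×4!×0!×1!×4!) = -1/576
Σ = -1/2880  ⇒  CG² = 921600/11×(-1/2880)² = 1/99
CG = −√(1/99) = -0.100504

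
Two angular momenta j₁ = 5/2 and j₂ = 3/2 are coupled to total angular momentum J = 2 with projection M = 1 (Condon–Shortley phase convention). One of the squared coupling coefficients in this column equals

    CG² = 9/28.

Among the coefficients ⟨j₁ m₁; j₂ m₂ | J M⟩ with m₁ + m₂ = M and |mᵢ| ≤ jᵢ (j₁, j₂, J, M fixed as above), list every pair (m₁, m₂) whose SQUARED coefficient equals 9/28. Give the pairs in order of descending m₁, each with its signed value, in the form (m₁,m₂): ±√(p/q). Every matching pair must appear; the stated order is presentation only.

Admissible pairs with m₁+m₂ = M = 1: (-1/2,3/2), (1/2,1/2), (3/2,-1/2), (5/2,-3/2)
  (m₁,m₂)=(5/2,-3/2): CG² = 5/14, CG = +√(5/14)
  (m₁,m₂)=(3/2,-1/2): CG² = 1/42, CG = +√(1/42)
  (m₁,m₂)=(1/2,1/2): CG² = 25/84, CG = −√(25/84)
  (m₁,m₂)=(-1/2,3/2): CG² = 9/28, CG = +√(9/28)   ← matches the target
Pairs with CG² = 9/28: (-1/2,3/2): +√(9/28)

(-1/2,3/2): +√(9/28)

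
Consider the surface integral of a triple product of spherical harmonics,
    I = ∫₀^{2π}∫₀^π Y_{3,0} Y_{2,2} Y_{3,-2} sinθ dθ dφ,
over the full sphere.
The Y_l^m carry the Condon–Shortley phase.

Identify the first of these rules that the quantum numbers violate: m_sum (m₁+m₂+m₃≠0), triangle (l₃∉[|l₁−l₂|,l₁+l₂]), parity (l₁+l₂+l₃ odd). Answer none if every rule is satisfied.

none

Σmᵢ = 0  ✓
l₃∈[|l₁−l₂|,l₁+l₂]=[1,5], have l₃=3  ✓
Σlᵢ = 8 ⇒ even  ✓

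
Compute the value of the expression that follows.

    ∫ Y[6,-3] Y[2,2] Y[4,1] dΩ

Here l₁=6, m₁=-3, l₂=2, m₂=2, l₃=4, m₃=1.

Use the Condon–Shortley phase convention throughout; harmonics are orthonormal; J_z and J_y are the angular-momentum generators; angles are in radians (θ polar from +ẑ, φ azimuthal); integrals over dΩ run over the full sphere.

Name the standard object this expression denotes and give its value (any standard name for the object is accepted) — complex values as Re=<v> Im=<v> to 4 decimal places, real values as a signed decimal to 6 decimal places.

Gaunt coefficient, -0.178526

This is a Gaunt coefficient — the integral of a triple product of spherical harmonics over the sphere.
m-sum 0 ✓  L=12 even ✓  4≤4≤8 ✓
Π(2lᵢ+1) = 13×5×9 = 585
triangle coeff Δ(6,2,4) = 1/6435
Σ_t [2,2]: t=2:+1/2304 = 1/2304
(3j)²=5/143 [(6 2 4; 0 0 0)], sign=+1
Σ_t [4,4]: t=4:+1/17280 = 1/17280
(3j)²=14/715 [(6 2 4; -3 2 1)], sign=-1
⇒ 4πI² = 630/1573
I = (-1)√(630/1573/(4π)) = -0.17852580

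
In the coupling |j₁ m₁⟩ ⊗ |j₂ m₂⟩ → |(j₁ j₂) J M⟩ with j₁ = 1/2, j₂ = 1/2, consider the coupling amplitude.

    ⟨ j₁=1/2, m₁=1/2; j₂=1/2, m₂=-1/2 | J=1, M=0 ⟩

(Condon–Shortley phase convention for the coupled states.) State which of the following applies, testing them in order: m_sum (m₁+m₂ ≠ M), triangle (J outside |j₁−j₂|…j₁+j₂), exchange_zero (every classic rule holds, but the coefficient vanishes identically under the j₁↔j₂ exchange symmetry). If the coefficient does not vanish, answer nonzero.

m-sum: m₁+m₂ = 1/2+(-1/2) = 0, M = 0  ✓
triangle: |j₁−j₂| = 0 ≤ J = 1 ≤ j₁+j₂ = 1  ✓
exchange: j₁≠j₂ or m₁≠m₂ — the exchange symmetry imposes no constraint here
value check: CG = +√(1/2) = +0.707107 ≠ 0

nonzero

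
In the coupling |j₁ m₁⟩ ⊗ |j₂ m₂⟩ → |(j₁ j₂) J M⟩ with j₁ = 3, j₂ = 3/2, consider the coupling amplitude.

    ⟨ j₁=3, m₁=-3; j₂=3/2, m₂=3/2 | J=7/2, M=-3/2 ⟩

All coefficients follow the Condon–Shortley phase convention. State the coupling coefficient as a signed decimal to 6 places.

j₁+j₂−J=1  J+j₁−j₂=5  J−j₁+j₂=2  j₁+j₂+J+1=9
(j₁±m₁, j₂±m₂, J±M) = (0,6,3,0,2,5)
P² = 38400/7
sum k=1..1:
  [1] −1/240 = -1/240
S = -1/240
C² = P²·S² = 2/21 ; C = -0.308607

-0.308607  (= −√(2/21))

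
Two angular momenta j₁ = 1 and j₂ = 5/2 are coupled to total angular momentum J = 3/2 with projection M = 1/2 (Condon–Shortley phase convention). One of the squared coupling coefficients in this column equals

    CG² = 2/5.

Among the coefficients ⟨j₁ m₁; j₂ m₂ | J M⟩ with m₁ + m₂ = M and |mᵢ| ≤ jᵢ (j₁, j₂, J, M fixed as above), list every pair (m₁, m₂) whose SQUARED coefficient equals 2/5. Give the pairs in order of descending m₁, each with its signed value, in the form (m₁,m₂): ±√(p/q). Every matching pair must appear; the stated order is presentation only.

Admissible pairs with m₁+m₂ = M = 1/2: (-1,3/2), (0,1/2), (1,-1/2)
  (m₁,m₂)=(1,-1/2): CG² = 1/5, CG = +√(1/5)
  (m₁,m₂)=(0,1/2): CG² = 2/5, CG = −√(2/5)   ← matches the target
  (m₁,m₂)=(-1,3/2): CG² = 2/5, CG = +√(2/5)   ← matches the target
Pairs with CG² = 2/5: (0,1/2): −√(2/5); (-1,3/2): +√(2/5)

(0,1/2): −√(2/5); (-1,3/2): +√(2/5)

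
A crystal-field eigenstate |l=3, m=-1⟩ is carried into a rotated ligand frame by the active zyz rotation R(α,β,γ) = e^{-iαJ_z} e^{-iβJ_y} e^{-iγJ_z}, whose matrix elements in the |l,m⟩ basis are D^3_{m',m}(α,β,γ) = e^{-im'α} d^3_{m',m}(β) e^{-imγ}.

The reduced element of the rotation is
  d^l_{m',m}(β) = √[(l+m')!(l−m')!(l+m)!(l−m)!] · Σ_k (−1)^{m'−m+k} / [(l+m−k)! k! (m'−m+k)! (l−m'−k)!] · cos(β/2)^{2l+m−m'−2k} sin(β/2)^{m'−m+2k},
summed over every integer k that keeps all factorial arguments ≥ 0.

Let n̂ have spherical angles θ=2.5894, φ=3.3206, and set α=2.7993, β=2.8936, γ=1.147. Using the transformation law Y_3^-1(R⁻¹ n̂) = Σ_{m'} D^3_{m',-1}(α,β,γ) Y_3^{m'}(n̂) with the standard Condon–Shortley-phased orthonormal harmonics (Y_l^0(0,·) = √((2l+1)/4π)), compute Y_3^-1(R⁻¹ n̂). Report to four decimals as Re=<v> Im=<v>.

Need the full column D^3_{m',-1} for m'=−3..3 at α=2.7993, β=2.8936, γ=1.1470.
cos(β/2)=0.123679, sin(β/2)=0.992322
d^3_{-3,-1}: single k=2 term ⇒ +0.000892;  D = -0.000886-0.000107i
d^3_{-2,-1}: k∈[1..2] ⇒ +0.000091 -0.011692 = -0.011601;  D = -0.010382-0.005175i
d^3_{-1,-1}: k∈[0..2] ⇒ +0.000004 -0.001843 +0.088992 = +0.087153;  D = -0.060425-0.062805i
d^3_{0,-1}: k∈[0..2] ⇒ -0.000099 +0.019211 -0.412240 = -0.393128;  D = -0.161664-0.358350i
d^3_{1,-1}: k∈[0..2] ⇒ +0.001382 -0.118657 +0.954809 = +0.837535;  D = -0.068187-0.834755i
d^3_{2,-1}: k∈[0..1] ⇒ -0.011692 +0.376322 = +0.364630;  D = -0.094017+0.352301i
d^3_{3,-1}: single k=0 term ⇒ +0.057444;  D = +0.032581-0.047311i
Y_3^{m'}(θ=2.5894,φ=3.3206) and Σ D·Y over m':
  (-0.0009-0.0001i)·(-0.0517+0.0308i)  (-0.0104-0.0052i)·(-0.2242+0.0839i)  (-0.0604-0.0628i)·(-0.4378+0.0792i)  (-0.1617-0.3583i)·(-0.1983+0.0000i)  (-0.0682-0.8348i)·(+0.4378+0.0792i)  (-0.0940+0.3523i)·(-0.2242-0.0839i)  (+0.0326-0.0473i)·(+0.0517+0.0308i)
Y_3^-1(R⁻¹ n̂) = +0.156352-0.349337i

Re=0.1564 Im=-0.3493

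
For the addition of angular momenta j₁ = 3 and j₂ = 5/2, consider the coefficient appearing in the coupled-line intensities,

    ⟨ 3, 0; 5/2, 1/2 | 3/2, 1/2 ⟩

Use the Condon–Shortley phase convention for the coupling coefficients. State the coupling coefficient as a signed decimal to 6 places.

+√(4/35) ≈ +0.338062

j₁+j₂−J=4  J+j₁−j₂=2  J−j₁+j₂=1  j₁+j₂+J+1=8
(j₁±m₁, j₂±m₂, J±M) = (3,3,3,2,2,1)
P² = 144/35
sum k=2..3:
  [2] +1/4 = 1/4
  [3] −1/12 = -1/12
S = 1/6
C² = P²·S² = 4/35 ; C = +0.338062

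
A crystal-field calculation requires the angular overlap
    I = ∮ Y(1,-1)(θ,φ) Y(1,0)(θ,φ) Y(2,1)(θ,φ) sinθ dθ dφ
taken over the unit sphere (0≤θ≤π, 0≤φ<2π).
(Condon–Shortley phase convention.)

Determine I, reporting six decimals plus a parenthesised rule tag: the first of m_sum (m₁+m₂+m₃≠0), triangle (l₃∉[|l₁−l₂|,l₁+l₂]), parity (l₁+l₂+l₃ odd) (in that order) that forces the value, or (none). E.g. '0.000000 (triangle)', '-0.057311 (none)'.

-0.218510 (none)

Rules hold: Σm=0, L=4 even, 0≤2≤2.
N = 3·3·5 = 45
Δ = 0!·2!·2!/5! = 1/30
Racah Σ t=0..0: t=0:+1/1 = 1/1
⇒ 3j(1 1 2; 0 0 0)² = 2/15, sgn +1
Racah Σ t=0..0: t=0:+1/2 = 1/2
⇒ 3j(1 1 2; -1 0 1)² = 1/10, sgn -1
4πI² = N·(3j₀)²·(3jₘ)² = 3/5
I = -1·√(0.6/4π) = -0.21850969
No selection rule forces the value: the integral is nonzero (none).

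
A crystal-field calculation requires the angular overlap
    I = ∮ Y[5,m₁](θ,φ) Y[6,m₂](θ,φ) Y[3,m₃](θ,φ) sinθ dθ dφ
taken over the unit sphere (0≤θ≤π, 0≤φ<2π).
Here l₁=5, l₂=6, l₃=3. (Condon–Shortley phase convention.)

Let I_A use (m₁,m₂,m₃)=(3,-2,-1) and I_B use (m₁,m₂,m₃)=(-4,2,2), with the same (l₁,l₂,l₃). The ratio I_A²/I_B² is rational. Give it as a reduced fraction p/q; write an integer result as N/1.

Same 5,6,3: normalisation and zero-m 3j drop out of the ratio.
A: Δ: 8! 2! 4! / 15! → 1/675675; sum: t=0:+1/1935360 t=1:−1/30240 t=2:+1/11520 = 1/18432; 3j²(5 6 3; 3 -2 -1) = Δ·Π!·Σ² = 7/429  (sign +1)
B: Δ: 8! 2! 4! / 15! → 1/675675; sum: t=7:−1/60480 t=8:+1/967680 = -1/64512; 3j²(5 6 3; -4 2 2) = Δ·Π!·Σ² = 15/1001  (sign +1)
I_A²/I_B² = (7/429)/(15/1001) = 49/45

49/45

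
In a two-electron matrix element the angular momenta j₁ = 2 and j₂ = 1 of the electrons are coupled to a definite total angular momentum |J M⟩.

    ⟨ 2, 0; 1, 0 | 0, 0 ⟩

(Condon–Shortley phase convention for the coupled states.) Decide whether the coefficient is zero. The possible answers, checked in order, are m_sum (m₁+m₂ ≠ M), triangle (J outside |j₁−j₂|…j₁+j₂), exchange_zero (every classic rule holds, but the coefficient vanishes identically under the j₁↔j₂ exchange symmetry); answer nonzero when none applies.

triangle

m-sum: m₁+m₂ = 0+0 = 0, M = 0  ✓
triangle: need |j₁−j₂| ≤ J ≤ j₁+j₂, i.e. J ∈ [1, 3]; J = 0 is outside ✗ ⇒ coefficient is 0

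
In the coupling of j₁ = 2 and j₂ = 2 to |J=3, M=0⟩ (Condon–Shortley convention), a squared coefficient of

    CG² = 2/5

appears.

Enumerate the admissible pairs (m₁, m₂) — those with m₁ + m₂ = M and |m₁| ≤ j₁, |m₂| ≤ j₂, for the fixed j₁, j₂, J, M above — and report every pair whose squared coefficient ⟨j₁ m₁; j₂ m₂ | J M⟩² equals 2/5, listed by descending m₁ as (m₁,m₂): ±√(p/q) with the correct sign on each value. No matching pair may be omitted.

Admissible pairs with m₁+m₂ = M = 0: (-2,2), (-1,1), (0,0), (1,-1), (2,-2)
  (m₁,m₂)=(2,-2): CG² = 1/10, CG = +√(1/10)
  (m₁,m₂)=(1,-1): CG² = 2/5, CG = +√(2/5)   ← matches the target
  (m₁,m₂)=(0,0): CG² = 0/1, CG = 0
  (m₁,m₂)=(-1,1): CG² = 2/5, CG = −√(2/5)   ← matches the target
  (m₁,m₂)=(-2,2): CG² = 1/10, CG = −√(1/10)
Pairs with CG² = 2/5: (1,-1): +√(2/5); (-1,1): −√(2/5)

(1,-1): +√(2/5); (-1,1): −√(2/5)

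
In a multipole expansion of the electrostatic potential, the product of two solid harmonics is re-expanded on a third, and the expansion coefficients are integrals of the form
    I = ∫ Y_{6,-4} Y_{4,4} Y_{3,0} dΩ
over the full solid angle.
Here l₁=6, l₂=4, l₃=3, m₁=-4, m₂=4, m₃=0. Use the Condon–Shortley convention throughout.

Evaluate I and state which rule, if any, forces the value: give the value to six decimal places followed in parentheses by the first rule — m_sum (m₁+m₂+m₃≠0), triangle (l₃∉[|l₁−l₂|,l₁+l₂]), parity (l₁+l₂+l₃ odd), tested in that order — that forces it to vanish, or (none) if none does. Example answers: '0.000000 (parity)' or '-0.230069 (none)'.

L=13 odd ⇒ parity kills the (l;000) factor ⇒ I = 0

0.000000 (parity)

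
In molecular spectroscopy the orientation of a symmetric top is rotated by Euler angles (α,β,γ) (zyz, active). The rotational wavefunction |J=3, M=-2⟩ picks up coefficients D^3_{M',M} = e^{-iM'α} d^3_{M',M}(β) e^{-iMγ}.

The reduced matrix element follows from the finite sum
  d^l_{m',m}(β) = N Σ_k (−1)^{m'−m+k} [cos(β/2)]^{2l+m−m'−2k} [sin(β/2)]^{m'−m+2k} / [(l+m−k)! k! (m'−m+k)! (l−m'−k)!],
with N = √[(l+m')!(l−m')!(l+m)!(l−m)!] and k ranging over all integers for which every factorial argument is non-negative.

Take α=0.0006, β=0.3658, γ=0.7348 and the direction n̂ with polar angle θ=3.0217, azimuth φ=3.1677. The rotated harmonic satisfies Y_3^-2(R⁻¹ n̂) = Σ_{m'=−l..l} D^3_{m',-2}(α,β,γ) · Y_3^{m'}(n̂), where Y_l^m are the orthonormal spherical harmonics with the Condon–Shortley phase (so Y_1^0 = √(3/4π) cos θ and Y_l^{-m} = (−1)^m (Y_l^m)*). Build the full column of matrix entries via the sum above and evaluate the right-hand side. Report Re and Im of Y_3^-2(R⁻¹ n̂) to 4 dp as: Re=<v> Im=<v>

Re=-0.0045 Im=-0.0586

Need the full column D^3_{m',-2} for m'=−3..3 at α=0.0006, β=0.3658, γ=0.7348.
cos(β/2)=0.983320, sin(β/2)=0.181882
d^3_{-3,-2}: single k=1 term ⇒ +0.409582;  D = +0.040644+0.407560i
d^3_{-2,-2}: k∈[0..1] ⇒ +0.904004 -0.154643 = +0.749361;  D = +0.074809+0.745618i
d^3_{-1,-2}: k∈[0..1] ⇒ -0.528768 +0.036181 = -0.492586;  D = -0.049469-0.490096i
d^3_{0,-2}: k∈[0..1] ⇒ +0.169403 -0.005796 = +0.163607;  D = +0.016528+0.162770i
d^3_{1,-2}: k∈[0..1] ⇒ -0.036181 +0.000619 = -0.035562;  D = -0.003614-0.035378i
d^3_{2,-2}: k∈[0..1] ⇒ +0.005291 -0.000036 = +0.005255;  D = +0.000537+0.005227i
d^3_{3,-2}: single k=0 term ⇒ -0.000479;  D = -0.000049-0.000477i
Y_3^{m'}(θ=3.0217,φ=3.1677) and Σ D·Y over m':
  (+0.0406+0.4076i)·(-0.0007+0.0001i)  (+0.0748+0.7456i)·(-0.0145+0.0008i)  (-0.0495-0.4901i)·(-0.1518+0.0040i)  (+0.0165+0.1628i)·(-0.7145+0.0000i)  (-0.0036-0.0354i)·(+0.1518+0.0040i)  (+0.0005+0.0052i)·(-0.0145-0.0008i)  (-0.0000-0.0005i)·(+0.0007+0.0001i)
Y_3^-2(R⁻¹ n̂) = -0.004470-0.058598i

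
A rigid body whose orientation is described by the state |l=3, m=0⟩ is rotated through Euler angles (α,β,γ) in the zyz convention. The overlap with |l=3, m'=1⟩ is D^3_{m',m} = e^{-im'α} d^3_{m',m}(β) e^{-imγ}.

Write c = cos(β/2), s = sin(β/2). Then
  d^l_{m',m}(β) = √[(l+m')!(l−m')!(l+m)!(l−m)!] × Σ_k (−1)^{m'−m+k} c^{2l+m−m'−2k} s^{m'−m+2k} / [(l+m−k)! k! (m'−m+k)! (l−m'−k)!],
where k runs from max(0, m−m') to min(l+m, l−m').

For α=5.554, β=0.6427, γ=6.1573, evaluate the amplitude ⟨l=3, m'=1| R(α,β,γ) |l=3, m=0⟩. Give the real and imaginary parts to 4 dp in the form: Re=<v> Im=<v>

Re=-0.4265 Im=-0.3811

First d^3_{1,0}(β=0.6427), then the phase factors e^{-i(1)α} and e^{-i(0)γ}:
Half-angle: c=0.948810, s=0.315848. N=√(24·2·6·6)=41.569219
k∈{0,1,2} keeps every argument non-negative
  k=0: (−1)^1·41.5692/(12)·0.9488^5·0.3158^1 = -0.841326
  k=1: (−1)^2·41.5692/(4)·0.9488^3·0.3158^3 = +0.279694
  k=2: (−1)^3·41.5692/(12)·0.9488^1·0.3158^5 = -0.010331
d^3_{1,0}(0.6427) = -0.841326 +0.279694 -0.010331 = -0.571964
D = (+0.745717+0.666262i)·(-0.571964)·(+1.000000+0.000000i) = -0.426523-0.381078i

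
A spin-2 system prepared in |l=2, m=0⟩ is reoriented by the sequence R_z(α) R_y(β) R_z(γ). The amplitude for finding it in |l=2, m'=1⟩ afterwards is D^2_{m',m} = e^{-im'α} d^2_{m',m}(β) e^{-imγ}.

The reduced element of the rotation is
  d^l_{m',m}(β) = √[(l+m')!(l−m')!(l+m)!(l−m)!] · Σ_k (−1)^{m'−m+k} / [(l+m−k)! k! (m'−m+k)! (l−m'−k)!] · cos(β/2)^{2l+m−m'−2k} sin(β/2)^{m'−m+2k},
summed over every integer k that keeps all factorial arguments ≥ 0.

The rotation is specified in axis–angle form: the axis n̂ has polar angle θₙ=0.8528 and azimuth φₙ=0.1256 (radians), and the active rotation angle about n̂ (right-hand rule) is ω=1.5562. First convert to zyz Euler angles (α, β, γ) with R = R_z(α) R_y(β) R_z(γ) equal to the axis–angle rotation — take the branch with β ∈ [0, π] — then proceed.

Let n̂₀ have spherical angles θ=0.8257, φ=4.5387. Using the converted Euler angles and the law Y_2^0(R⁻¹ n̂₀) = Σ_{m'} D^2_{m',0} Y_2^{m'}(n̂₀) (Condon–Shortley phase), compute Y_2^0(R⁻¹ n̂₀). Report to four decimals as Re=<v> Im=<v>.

Axis–angle → zyz. n̂ = (sinθₙcosφₙ, sinθₙsinφₙ, cosθₙ) = (+0.747193, +0.094344, +0.657877), ω = 1.5562.
R = I cosω + sinω [n̂]ₓ + (1−cosω) n̂n̂ᵀ gives
  R = [+0.564744, -0.588343, +0.578720; +0.727271, +0.023367, -0.685952; +0.390052, +0.808274, +0.441081]
β = atan2(√(R₁₃²+R₂₃²), R₃₃) = 1.113994; α = atan2(R₂₃, R₁₃) mod 2π = 5.413199; γ = atan2(R₃₂, −R₃₁) mod 2π = 2.020406
Need the full column D^2_{m',0} for m'=−2..2 at α=5.4132, β=1.1140, γ=2.0204.
cos(β/2)=0.848847, sin(β/2)=0.528639
d^2_{-2,0}: single k=2 term ⇒ +0.493234;  D = -0.083046-0.486192i
d^2_{-1,0}: k∈[1..2] ⇒ +0.791995 -0.307173 = +0.484822;  D = +0.312631-0.370559i
d^2_{0,0}: k∈[0..2] ⇒ +0.519178 -0.805448 +0.078098 = -0.208172;  D = -0.208172+0.000000i
d^2_{1,0}: k∈[0..1] ⇒ -0.791995 +0.307173 = -0.484822;  D = -0.312631-0.370559i
d^2_{2,0}: single k=0 term ⇒ +0.493234;  D = -0.083046+0.486192i
Y_2^{m'}(θ=0.8257,φ=4.5387) and Σ D·Y over m':
  (-0.0830-0.4862i)·(-0.1962-0.0710i)  (+0.3126-0.3706i)·(-0.0665+0.3792i)  (-0.2082+0.0000i)·(+0.1196+0.0000i)  (-0.3126-0.3706i)·(+0.0665+0.3792i)  (-0.0830+0.4862i)·(-0.1962+0.0710i)
Y_2^0(R⁻¹ n̂) = +0.178059+0.000000i

Re=0.1781 Im=0.0000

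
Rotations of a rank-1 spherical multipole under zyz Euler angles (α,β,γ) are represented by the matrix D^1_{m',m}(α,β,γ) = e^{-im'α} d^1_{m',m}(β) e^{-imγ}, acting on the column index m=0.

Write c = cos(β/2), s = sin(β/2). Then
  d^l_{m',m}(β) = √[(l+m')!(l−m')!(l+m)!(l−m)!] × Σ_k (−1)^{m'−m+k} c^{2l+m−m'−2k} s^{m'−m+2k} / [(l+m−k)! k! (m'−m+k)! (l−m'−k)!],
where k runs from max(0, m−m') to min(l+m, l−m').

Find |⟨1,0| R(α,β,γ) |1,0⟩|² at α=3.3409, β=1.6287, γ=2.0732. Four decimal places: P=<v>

P=0.0033

D^1_{0,0}(3.3409,1.6287,2.0732) = e^{-i·0·3.3409}·d^1_{0,0}(1.6287)·e^{-i·0·2.0732}. Compute d first:
c=cos(1.628700/2)=0.686341, s=sin(1.628700/2)=0.727280; N=√[1·1·1·1]=1.000000
k∈{0,1} keeps every argument non-negative
  k=0: (−1)^0·1.0000/(1)·0.6863^2·0.7273^0 = +0.471064
  k=1: (−1)^1·1.0000/(1)·0.6863^0·0.7273^2 = -0.528936
d^1_{0,0}(1.6287) = +0.471064 -0.528936 = -0.057871
|D^1_{0,0}|² = |d^1_{0,0}(β)|² = (-0.057871)² = 0.003349 (the z-rotation phases have unit modulus)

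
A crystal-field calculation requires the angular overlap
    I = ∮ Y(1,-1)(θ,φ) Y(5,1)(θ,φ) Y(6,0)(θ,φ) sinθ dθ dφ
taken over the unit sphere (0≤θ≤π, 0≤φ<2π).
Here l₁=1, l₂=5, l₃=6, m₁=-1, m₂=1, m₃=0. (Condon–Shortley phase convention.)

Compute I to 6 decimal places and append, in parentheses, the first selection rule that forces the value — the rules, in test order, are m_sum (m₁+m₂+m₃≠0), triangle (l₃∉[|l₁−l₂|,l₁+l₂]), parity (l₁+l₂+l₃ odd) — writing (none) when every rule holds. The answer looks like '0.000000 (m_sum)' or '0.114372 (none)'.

m-sum 0 ✓  L=12 even ✓  4≤6≤6 ✓
Π(2lᵢ+1) = 3×11×13 = 429
triangle coeff Δ(1,5,6) = 1/858
Σ_t [0,0]: t=0:+1/14400 = 1/14400
(3j)²=6/143 [(1 5 6; 0 0 0)], sign=+1
Σ_t [0,0]: t=0:+1/34560 = 1/34560
(3j)²=5/286 [(1 5 6; -1 1 0)], sign=+1
⇒ 4πI² = 45/143
I = (+1)√(45/143/(4π)) = 0.15824621
No selection rule forces the value: the integral is nonzero (none).

0.158246 (none)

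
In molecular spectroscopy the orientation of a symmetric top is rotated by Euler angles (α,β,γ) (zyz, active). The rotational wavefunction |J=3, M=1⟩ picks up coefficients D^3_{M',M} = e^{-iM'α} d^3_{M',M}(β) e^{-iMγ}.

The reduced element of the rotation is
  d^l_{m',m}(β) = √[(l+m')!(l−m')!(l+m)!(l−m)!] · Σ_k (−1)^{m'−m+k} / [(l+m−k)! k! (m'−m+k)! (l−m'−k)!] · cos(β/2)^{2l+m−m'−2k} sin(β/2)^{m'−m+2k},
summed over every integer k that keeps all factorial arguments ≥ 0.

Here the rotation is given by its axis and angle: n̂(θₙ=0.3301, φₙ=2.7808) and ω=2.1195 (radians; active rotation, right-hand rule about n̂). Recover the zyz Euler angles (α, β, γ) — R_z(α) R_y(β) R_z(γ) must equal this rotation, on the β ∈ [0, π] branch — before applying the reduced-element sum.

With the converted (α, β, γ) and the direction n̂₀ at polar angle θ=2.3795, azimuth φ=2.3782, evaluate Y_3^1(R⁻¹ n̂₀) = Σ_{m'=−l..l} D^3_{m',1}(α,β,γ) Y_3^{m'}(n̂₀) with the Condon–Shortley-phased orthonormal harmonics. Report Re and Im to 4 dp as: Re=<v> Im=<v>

Re=0.2181 Im=0.0599

Axis–angle → zyz. n̂ = (sinθₙcosφₙ, sinθₙsinφₙ, cosθₙ) = (-0.303269, +0.114426, +0.946010), ω = 2.1195.
R = I cosω + sinω [n̂]ₓ + (1−cosω) n̂n̂ᵀ gives
  R = [-0.381639, -0.859939, -0.338906; +0.754335, -0.501659, +0.423457; -0.534163, -0.094041, +0.840135]
β = atan2(√(R₁₃²+R₂₃²), R₃₃) = 0.573265; α = atan2(R₂₃, R₁₃) mod 2π = 2.245740; γ = atan2(R₃₂, −R₃₁) mod 2π = 6.108917
Need the full column D^3_{m',1} for m'=−3..3 at α=2.2457, β=0.5733, γ=6.1089.
cos(β/2)=0.959201, sin(β/2)=0.282724
d^3_{-3,1}: single k=4 term ⇒ +0.022767;  D = +0.018419+0.013382i
d^3_{-2,1}: k∈[3..4] ⇒ +0.126138 -0.005479 = +0.120659;  D = -0.005626-0.120527i
d^3_{-1,1}: k∈[2..4] ⇒ +0.405989 -0.047028 +0.000511 = +0.359472;  D = -0.269877+0.237458i
d^3_{0,1}: k∈[1..3] ⇒ +0.795246 -0.207266 +0.006002 = +0.593983;  D = +0.584986+0.102989i
d^3_{1,1}: k∈[0..2] ⇒ +0.778859 -0.541319 +0.035271 = +0.272811;  D = -0.130954-0.239326i
d^3_{2,1}: k∈[0..1] ⇒ -0.725957 +0.126138 = -0.599819;  D = +0.230914-0.553590i
d^3_{3,1}: single k=0 term ⇒ +0.262065;  D = +0.251876-0.072364i
Y_3^{m'}(θ=2.3795,φ=2.3782) and Σ D·Y over m':
  (+0.0184+0.0134i)·(+0.0905-0.1033i)  (-0.0056-0.1205i)·(-0.0155-0.3521i)  (-0.2699+0.2375i)·(-0.2606-0.2494i)  (+0.5850+0.1030i)·(+0.1035+0.0000i)  (-0.1310-0.2393i)·(+0.2606-0.2494i)  (+0.2309-0.5536i)·(-0.0155+0.3521i)  (+0.2519-0.0724i)·(-0.0905-0.1033i)
Y_3^1(R⁻¹ n̂) = +0.218066+0.059943i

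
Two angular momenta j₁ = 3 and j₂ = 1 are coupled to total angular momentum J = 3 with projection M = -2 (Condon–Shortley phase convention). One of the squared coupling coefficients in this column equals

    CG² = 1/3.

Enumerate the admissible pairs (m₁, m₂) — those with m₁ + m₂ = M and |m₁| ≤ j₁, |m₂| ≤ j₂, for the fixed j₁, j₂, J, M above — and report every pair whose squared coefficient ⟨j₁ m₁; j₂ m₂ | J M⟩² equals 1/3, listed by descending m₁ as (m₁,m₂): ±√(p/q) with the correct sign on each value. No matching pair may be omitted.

Admissible pairs with m₁+m₂ = M = -2: (-3,1), (-2,0), (-1,-1)
  (m₁,m₂)=(-1,-1): CG² = 5/12, CG = +√(5/12)
  (m₁,m₂)=(-2,0): CG² = 1/3, CG = −√(1/3)   ← matches the target
  (m₁,m₂)=(-3,1): CG² = 1/4, CG = −√(1/4)
Pairs with CG² = 1/3: (-2,0): −√(1/3)

(-2,0): −√(1/3)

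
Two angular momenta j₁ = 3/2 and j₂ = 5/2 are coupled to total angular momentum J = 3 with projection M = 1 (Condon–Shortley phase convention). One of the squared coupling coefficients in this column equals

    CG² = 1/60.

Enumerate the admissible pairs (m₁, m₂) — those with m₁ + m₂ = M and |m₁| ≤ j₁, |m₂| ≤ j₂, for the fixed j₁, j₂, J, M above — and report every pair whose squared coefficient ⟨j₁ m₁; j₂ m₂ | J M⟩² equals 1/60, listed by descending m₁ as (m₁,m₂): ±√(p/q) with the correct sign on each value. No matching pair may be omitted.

(1/2,1/2): +√(1/60)

Admissible pairs with m₁+m₂ = M = 1: (-3/2,5/2), (-1/2,3/2), (1/2,1/2), (3/2,-1/2)
  (m₁,m₂)=(3/2,-1/2): CG² = 9/20, CG = +√(9/20)
  (m₁,m₂)=(1/2,1/2): CG² = 1/60, CG = +√(1/60)   ← matches the target
  (m₁,m₂)=(-1/2,3/2): CG² = 49/120, CG = −√(49/120)
  (m₁,m₂)=(-3/2,5/2): CG² = 1/8, CG = −√(1/8)
Pairs with CG² = 1/60: (1/2,1/2): +√(1/60)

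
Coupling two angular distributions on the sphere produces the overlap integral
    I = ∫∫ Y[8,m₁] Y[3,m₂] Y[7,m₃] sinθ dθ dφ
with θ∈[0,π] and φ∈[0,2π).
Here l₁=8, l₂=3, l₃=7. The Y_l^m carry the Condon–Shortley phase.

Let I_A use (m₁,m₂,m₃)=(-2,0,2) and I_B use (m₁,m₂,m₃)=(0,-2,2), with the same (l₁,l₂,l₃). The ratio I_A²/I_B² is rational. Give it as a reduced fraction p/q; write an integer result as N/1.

l's match ⇒ only the (l;m) 3-j factors differ between A and B.
A: triangle coeff Δ(8,3,7) = 1/5290740; Σ_t [1,3]: t=1:−1/26127360 t=2:+1/3870720 t=3:−1/7257600 = 43/522547200; (3j)²=1849/352716 [(8 3 7; -2 0 2)], sign=-1
B: triangle coeff Δ(8,3,7) = 1/5290740; Σ_t [0,1]: t=0:+1/23224320 t=1:−1/7257600 = -11/116121600; (3j)²=121/8398 [(8 3 7; 0 -2 2)], sign=+1
I_A²/I_B² = (1849/352716)/(121/8398) = 1849/5082

1849/5082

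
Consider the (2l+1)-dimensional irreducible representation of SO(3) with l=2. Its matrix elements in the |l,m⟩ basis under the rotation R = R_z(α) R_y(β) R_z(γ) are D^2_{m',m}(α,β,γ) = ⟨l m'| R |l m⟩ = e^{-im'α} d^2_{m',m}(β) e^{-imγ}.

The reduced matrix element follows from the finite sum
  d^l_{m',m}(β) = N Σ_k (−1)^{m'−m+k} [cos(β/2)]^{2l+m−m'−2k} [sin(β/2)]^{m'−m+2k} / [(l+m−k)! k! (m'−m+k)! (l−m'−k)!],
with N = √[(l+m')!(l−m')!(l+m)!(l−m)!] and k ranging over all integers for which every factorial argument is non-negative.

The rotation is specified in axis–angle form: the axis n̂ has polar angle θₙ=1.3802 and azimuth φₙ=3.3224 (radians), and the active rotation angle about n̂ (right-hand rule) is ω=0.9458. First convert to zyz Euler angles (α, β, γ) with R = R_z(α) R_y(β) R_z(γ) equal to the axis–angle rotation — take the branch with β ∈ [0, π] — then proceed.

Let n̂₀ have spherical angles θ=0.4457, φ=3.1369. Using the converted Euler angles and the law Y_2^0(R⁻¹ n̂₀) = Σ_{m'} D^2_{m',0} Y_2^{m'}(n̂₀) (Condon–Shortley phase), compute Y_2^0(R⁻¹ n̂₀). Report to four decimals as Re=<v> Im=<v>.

Re=0.0690 Im=0.0000

Axis–angle → zyz. n̂ = (sinθₙcosφₙ, sinθₙsinφₙ, cosθₙ) = (-0.965885, -0.176567, +0.189444), ω = 0.9458.
R = I cosω + sinω [n̂]ₓ + (1−cosω) n̂n̂ᵀ gives
  R = [+0.972174, -0.082873, -0.219110; +0.224393, +0.598029, +0.769421; +0.067270, -0.797178, +0.599985]
β = atan2(√(R₁₃²+R₂₃²), R₃₃) = 0.927314; α = atan2(R₂₃, R₁₃) mod 2π = 1.848225; γ = atan2(R₃₂, −R₃₁) mod 2π = 4.628203
Need the full column D^2_{m',0} for m'=−2..2 at α=1.8482, β=0.9273, γ=4.6282.
cos(β/2)=0.894423, sin(β/2)=0.447222
d^2_{-2,0}: single k=2 term ⇒ +0.391929;  D = -0.333130-0.206477i
d^2_{-1,0}: k∈[1..2] ⇒ +0.783840 -0.195969 = +0.587871;  D = -0.161008+0.565393i
d^2_{0,0}: k∈[0..2] ⇒ +0.639988 -0.640018 +0.040003 = +0.039973;  D = +0.039973+0.000000i
d^2_{1,0}: k∈[0..1] ⇒ -0.783840 +0.195969 = -0.587871;  D = +0.161008+0.565393i
d^2_{2,0}: single k=0 term ⇒ +0.391929;  D = -0.333130+0.206477i
Y_2^{m'}(θ=0.4457,φ=3.1369) and Σ D·Y over m':
  (-0.3331-0.2065i)·(+0.0718+0.0007i)  (-0.1610+0.5654i)·(-0.3005-0.0014i)  (+0.0400+0.0000i)·(+0.4549+0.0000i)  (+0.1610+0.5654i)·(+0.3005-0.0014i)  (-0.3331+0.2065i)·(+0.0718-0.0007i)
Y_2^0(R⁻¹ n̂) = +0.068999+0.000000i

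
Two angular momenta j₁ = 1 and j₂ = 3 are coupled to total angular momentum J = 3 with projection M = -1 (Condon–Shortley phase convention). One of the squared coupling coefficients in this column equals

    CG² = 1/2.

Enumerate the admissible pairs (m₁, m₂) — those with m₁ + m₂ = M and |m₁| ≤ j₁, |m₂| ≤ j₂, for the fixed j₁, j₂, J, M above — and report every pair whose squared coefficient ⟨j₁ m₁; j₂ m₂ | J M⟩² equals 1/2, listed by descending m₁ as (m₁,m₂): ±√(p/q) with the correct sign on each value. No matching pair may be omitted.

Admissible pairs with m₁+m₂ = M = -1: (-1,0), (0,-1), (1,-2)
  (m₁,m₂)=(1,-2): CG² = 5/12, CG = +√(5/12)
  (m₁,m₂)=(0,-1): CG² = 1/12, CG = +√(1/12)
  (m₁,m₂)=(-1,0): CG² = 1/2, CG = −√(1/2)   ← matches the target
Pairs with CG² = 1/2: (-1,0): −√(1/2)

(-1,0): −√(1/2)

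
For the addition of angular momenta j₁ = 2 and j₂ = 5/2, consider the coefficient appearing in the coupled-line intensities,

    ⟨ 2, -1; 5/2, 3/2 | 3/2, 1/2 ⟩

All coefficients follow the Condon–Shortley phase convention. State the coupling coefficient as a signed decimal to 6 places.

+√(2/105) = +0.138013

√[4·3!1!2!/7! · 1!3!4!1!2!1!] = √(96/35)
  +(−1)^2/∏(2,1,1,2,0,0)! = 1/4  (running 1/4)
  +(−1)^3/∏(3,0,0,1,1,1)! = -1/6  (running 1/12)
⟨..|..⟩ = √(96/35)·(1/12) = +0.138013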